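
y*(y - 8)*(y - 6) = y^3 - 14*y^2 + 48*y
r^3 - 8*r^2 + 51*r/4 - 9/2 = (r - 6)*(r - 3/2)*(r - 1/2)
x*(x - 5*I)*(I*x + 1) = I*x^3 + 6*x^2 - 5*I*x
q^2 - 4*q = q*(q - 4)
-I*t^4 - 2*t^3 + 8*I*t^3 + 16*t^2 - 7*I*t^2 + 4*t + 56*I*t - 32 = (t - 8)*(t - 4*I)*(t + I)*(-I*t + 1)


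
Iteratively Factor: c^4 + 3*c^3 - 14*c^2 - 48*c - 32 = (c + 4)*(c^3 - c^2 - 10*c - 8) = (c + 2)*(c + 4)*(c^2 - 3*c - 4) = (c - 4)*(c + 2)*(c + 4)*(c + 1)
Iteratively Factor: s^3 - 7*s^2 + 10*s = (s)*(s^2 - 7*s + 10) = s*(s - 2)*(s - 5)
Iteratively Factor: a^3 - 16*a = (a - 4)*(a^2 + 4*a) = a*(a - 4)*(a + 4)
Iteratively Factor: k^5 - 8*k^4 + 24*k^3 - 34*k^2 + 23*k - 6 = (k - 3)*(k^4 - 5*k^3 + 9*k^2 - 7*k + 2) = (k - 3)*(k - 2)*(k^3 - 3*k^2 + 3*k - 1) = (k - 3)*(k - 2)*(k - 1)*(k^2 - 2*k + 1) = (k - 3)*(k - 2)*(k - 1)^2*(k - 1)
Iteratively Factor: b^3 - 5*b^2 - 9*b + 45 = (b - 5)*(b^2 - 9) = (b - 5)*(b + 3)*(b - 3)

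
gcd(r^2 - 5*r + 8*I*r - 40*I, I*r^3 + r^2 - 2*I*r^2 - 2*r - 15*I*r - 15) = r - 5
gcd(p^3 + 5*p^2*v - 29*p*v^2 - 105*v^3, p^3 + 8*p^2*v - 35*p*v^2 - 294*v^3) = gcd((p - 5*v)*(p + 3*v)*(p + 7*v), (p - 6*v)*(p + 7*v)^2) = p + 7*v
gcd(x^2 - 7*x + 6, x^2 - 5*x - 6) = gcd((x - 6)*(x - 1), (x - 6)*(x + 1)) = x - 6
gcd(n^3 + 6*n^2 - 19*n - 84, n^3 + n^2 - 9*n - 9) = n + 3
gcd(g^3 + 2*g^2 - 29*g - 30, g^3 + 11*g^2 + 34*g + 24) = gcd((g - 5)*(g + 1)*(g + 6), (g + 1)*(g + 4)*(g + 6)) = g^2 + 7*g + 6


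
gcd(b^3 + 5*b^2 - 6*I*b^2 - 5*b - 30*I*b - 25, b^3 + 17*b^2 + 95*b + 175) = b + 5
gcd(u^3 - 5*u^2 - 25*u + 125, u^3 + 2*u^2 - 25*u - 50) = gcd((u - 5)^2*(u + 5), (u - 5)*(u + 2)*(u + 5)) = u^2 - 25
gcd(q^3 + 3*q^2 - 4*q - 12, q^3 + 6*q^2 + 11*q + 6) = q^2 + 5*q + 6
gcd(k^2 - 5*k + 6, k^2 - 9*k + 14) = k - 2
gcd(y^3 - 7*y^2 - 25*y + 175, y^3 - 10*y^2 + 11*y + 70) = y^2 - 12*y + 35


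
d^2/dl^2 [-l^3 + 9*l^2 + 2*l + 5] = 18 - 6*l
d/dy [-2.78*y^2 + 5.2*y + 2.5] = 5.2 - 5.56*y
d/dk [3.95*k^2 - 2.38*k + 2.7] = 7.9*k - 2.38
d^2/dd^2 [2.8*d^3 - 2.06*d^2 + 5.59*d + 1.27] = 16.8*d - 4.12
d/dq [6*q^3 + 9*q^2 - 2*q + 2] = 18*q^2 + 18*q - 2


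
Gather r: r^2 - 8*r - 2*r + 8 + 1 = r^2 - 10*r + 9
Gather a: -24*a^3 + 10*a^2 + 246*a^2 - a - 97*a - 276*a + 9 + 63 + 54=-24*a^3 + 256*a^2 - 374*a + 126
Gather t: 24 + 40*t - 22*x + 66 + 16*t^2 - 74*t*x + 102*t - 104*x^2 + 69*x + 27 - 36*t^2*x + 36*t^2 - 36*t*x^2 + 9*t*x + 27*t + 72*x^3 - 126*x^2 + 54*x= t^2*(52 - 36*x) + t*(-36*x^2 - 65*x + 169) + 72*x^3 - 230*x^2 + 101*x + 117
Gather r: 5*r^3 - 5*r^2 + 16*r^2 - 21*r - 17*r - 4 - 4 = 5*r^3 + 11*r^2 - 38*r - 8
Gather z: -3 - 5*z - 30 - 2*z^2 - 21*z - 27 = -2*z^2 - 26*z - 60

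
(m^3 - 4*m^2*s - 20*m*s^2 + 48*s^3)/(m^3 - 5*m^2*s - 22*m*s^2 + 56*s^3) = (-m + 6*s)/(-m + 7*s)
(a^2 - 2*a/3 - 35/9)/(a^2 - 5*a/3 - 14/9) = (3*a + 5)/(3*a + 2)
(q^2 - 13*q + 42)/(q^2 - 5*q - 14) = (q - 6)/(q + 2)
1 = 1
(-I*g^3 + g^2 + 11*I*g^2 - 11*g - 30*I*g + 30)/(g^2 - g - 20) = (-I*g^2 + g*(1 + 6*I) - 6)/(g + 4)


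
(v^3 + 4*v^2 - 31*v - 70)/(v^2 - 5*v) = v + 9 + 14/v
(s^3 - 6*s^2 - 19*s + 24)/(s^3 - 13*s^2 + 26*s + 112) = (s^2 + 2*s - 3)/(s^2 - 5*s - 14)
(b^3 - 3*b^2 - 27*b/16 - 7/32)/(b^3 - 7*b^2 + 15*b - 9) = (32*b^3 - 96*b^2 - 54*b - 7)/(32*(b^3 - 7*b^2 + 15*b - 9))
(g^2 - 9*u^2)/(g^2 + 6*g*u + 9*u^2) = (g - 3*u)/(g + 3*u)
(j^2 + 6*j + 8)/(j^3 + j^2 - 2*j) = (j + 4)/(j*(j - 1))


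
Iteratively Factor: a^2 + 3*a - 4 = (a + 4)*(a - 1)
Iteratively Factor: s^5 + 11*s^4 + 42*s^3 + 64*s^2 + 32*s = (s)*(s^4 + 11*s^3 + 42*s^2 + 64*s + 32) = s*(s + 2)*(s^3 + 9*s^2 + 24*s + 16) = s*(s + 2)*(s + 4)*(s^2 + 5*s + 4) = s*(s + 1)*(s + 2)*(s + 4)*(s + 4)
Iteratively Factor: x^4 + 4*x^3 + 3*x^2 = (x + 1)*(x^3 + 3*x^2) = (x + 1)*(x + 3)*(x^2) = x*(x + 1)*(x + 3)*(x)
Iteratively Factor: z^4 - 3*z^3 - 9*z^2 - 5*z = (z + 1)*(z^3 - 4*z^2 - 5*z) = (z - 5)*(z + 1)*(z^2 + z) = z*(z - 5)*(z + 1)*(z + 1)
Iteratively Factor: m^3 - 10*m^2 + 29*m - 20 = (m - 4)*(m^2 - 6*m + 5) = (m - 5)*(m - 4)*(m - 1)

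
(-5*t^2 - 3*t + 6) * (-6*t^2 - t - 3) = 30*t^4 + 23*t^3 - 18*t^2 + 3*t - 18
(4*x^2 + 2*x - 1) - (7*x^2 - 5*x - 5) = -3*x^2 + 7*x + 4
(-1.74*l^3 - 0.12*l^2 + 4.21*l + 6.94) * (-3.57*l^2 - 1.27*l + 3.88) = 6.2118*l^5 + 2.6382*l^4 - 21.6285*l^3 - 30.5881*l^2 + 7.521*l + 26.9272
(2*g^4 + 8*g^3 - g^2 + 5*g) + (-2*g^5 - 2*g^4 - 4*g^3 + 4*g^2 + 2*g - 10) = -2*g^5 + 4*g^3 + 3*g^2 + 7*g - 10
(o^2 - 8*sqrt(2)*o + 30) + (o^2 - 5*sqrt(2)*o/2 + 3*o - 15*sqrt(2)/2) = 2*o^2 - 21*sqrt(2)*o/2 + 3*o - 15*sqrt(2)/2 + 30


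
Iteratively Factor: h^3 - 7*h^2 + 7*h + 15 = (h + 1)*(h^2 - 8*h + 15) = (h - 3)*(h + 1)*(h - 5)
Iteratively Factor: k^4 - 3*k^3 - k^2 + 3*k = (k)*(k^3 - 3*k^2 - k + 3) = k*(k + 1)*(k^2 - 4*k + 3) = k*(k - 1)*(k + 1)*(k - 3)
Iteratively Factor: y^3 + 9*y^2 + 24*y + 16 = (y + 1)*(y^2 + 8*y + 16) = (y + 1)*(y + 4)*(y + 4)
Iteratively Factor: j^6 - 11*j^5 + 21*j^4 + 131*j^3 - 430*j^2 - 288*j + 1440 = (j - 4)*(j^5 - 7*j^4 - 7*j^3 + 103*j^2 - 18*j - 360) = (j - 4)*(j + 3)*(j^4 - 10*j^3 + 23*j^2 + 34*j - 120) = (j - 4)^2*(j + 3)*(j^3 - 6*j^2 - j + 30) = (j - 5)*(j - 4)^2*(j + 3)*(j^2 - j - 6) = (j - 5)*(j - 4)^2*(j + 2)*(j + 3)*(j - 3)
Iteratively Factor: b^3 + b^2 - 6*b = (b - 2)*(b^2 + 3*b) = (b - 2)*(b + 3)*(b)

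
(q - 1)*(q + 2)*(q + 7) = q^3 + 8*q^2 + 5*q - 14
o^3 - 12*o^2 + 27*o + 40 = (o - 8)*(o - 5)*(o + 1)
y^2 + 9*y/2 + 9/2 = (y + 3/2)*(y + 3)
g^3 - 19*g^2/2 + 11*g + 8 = (g - 8)*(g - 2)*(g + 1/2)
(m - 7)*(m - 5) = m^2 - 12*m + 35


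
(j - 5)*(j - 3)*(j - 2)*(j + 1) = j^4 - 9*j^3 + 21*j^2 + j - 30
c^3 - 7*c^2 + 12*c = c*(c - 4)*(c - 3)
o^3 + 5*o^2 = o^2*(o + 5)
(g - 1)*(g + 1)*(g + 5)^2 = g^4 + 10*g^3 + 24*g^2 - 10*g - 25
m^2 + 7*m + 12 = (m + 3)*(m + 4)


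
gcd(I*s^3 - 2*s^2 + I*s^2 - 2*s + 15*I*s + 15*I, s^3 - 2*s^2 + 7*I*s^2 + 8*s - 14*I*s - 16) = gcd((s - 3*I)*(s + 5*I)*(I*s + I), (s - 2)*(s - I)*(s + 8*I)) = 1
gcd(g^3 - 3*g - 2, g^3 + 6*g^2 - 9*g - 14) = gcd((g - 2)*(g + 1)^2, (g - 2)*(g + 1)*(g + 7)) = g^2 - g - 2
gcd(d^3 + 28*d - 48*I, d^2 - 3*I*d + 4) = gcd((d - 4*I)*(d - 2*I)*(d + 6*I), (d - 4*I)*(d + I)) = d - 4*I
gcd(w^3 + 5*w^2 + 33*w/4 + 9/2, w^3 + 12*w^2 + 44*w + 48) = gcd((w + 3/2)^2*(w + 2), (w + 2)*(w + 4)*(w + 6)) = w + 2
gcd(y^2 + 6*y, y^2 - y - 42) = y + 6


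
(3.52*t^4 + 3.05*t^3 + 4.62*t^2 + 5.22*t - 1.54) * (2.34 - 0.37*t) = -1.3024*t^5 + 7.1083*t^4 + 5.4276*t^3 + 8.8794*t^2 + 12.7846*t - 3.6036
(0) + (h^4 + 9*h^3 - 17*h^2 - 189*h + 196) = h^4 + 9*h^3 - 17*h^2 - 189*h + 196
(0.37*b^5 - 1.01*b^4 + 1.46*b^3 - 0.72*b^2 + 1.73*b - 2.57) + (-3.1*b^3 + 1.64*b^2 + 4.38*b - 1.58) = 0.37*b^5 - 1.01*b^4 - 1.64*b^3 + 0.92*b^2 + 6.11*b - 4.15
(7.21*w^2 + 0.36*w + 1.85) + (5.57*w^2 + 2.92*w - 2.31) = 12.78*w^2 + 3.28*w - 0.46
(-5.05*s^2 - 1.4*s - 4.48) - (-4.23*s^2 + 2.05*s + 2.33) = -0.819999999999999*s^2 - 3.45*s - 6.81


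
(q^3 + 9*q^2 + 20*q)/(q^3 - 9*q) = (q^2 + 9*q + 20)/(q^2 - 9)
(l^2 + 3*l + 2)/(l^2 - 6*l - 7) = (l + 2)/(l - 7)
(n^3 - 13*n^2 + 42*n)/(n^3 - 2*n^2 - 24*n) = (n - 7)/(n + 4)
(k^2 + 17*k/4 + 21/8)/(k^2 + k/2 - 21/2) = (k + 3/4)/(k - 3)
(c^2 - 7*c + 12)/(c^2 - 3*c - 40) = (-c^2 + 7*c - 12)/(-c^2 + 3*c + 40)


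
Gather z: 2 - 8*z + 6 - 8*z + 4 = 12 - 16*z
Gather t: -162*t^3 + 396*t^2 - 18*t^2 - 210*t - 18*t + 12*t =-162*t^3 + 378*t^2 - 216*t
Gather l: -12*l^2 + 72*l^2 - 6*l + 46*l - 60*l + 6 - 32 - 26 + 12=60*l^2 - 20*l - 40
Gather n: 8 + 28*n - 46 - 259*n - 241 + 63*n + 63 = -168*n - 216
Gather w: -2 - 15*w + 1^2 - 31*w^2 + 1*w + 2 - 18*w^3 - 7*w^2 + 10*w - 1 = -18*w^3 - 38*w^2 - 4*w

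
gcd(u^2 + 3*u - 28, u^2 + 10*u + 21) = u + 7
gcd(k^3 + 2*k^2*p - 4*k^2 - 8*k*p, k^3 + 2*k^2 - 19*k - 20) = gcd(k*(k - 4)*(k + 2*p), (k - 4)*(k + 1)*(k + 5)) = k - 4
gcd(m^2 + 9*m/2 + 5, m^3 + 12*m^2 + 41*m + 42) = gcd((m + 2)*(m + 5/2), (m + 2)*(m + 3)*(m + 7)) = m + 2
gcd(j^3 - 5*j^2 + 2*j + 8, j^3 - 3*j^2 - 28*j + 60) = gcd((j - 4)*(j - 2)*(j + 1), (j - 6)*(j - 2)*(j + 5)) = j - 2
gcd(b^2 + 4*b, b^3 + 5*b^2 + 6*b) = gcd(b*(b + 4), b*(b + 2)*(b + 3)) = b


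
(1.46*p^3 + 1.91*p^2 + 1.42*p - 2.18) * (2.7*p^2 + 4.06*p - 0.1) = 3.942*p^5 + 11.0846*p^4 + 11.4426*p^3 - 0.311800000000002*p^2 - 8.9928*p + 0.218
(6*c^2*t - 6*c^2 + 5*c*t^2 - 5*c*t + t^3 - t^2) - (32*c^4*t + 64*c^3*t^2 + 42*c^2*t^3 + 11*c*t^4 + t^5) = -32*c^4*t - 64*c^3*t^2 - 42*c^2*t^3 + 6*c^2*t - 6*c^2 - 11*c*t^4 + 5*c*t^2 - 5*c*t - t^5 + t^3 - t^2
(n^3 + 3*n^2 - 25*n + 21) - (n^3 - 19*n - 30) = 3*n^2 - 6*n + 51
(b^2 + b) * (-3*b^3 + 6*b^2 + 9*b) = -3*b^5 + 3*b^4 + 15*b^3 + 9*b^2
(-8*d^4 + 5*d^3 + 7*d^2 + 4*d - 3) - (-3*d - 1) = -8*d^4 + 5*d^3 + 7*d^2 + 7*d - 2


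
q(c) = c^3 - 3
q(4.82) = 108.98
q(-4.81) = -114.28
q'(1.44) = 6.22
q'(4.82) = 69.70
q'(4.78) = 68.55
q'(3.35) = 33.67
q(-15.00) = -3378.00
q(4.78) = 106.22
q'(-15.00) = 675.00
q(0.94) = -2.17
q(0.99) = -2.03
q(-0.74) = -3.41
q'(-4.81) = 69.41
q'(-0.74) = 1.64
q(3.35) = 34.60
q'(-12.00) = 432.00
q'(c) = 3*c^2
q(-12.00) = -1731.00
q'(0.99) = 2.94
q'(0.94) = 2.65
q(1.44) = -0.01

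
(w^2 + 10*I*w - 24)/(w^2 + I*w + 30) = (w + 4*I)/(w - 5*I)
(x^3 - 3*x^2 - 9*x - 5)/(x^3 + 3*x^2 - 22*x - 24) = (x^2 - 4*x - 5)/(x^2 + 2*x - 24)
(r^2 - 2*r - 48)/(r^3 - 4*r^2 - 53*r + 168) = (r + 6)/(r^2 + 4*r - 21)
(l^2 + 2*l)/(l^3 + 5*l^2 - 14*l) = (l + 2)/(l^2 + 5*l - 14)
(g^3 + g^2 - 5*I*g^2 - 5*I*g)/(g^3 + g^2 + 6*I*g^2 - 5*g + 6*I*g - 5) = g*(g - 5*I)/(g^2 + 6*I*g - 5)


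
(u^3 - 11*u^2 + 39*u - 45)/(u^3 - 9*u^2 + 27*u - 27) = (u - 5)/(u - 3)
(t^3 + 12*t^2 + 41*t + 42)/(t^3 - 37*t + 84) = (t^2 + 5*t + 6)/(t^2 - 7*t + 12)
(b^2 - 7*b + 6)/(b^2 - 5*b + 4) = (b - 6)/(b - 4)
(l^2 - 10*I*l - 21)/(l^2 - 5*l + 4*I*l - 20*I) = (l^2 - 10*I*l - 21)/(l^2 + l*(-5 + 4*I) - 20*I)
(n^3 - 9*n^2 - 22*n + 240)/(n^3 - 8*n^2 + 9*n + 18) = (n^2 - 3*n - 40)/(n^2 - 2*n - 3)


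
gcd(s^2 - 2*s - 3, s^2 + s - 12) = s - 3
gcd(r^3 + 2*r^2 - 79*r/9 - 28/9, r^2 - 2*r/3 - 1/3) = r + 1/3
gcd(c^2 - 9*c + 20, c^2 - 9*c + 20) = c^2 - 9*c + 20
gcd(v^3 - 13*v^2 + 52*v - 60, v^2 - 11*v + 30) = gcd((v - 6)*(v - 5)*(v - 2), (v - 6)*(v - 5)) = v^2 - 11*v + 30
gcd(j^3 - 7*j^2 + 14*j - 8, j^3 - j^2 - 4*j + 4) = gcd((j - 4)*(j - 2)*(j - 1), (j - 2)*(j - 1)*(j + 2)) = j^2 - 3*j + 2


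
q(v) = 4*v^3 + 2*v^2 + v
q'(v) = 12*v^2 + 4*v + 1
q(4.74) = 475.66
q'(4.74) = 289.57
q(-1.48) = -10.07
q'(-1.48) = 21.36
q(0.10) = 0.12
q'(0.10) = 1.52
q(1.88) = 35.53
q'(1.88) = 50.93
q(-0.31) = -0.24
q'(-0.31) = 0.91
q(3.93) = 277.61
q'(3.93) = 202.06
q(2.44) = 72.45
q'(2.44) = 82.20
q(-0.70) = -1.09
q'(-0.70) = 4.08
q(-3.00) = -93.00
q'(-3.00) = 97.00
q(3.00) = 129.00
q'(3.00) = 121.00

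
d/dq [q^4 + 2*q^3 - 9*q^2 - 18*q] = 4*q^3 + 6*q^2 - 18*q - 18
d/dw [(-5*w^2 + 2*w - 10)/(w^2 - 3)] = 2*(-w^2 + 25*w - 3)/(w^4 - 6*w^2 + 9)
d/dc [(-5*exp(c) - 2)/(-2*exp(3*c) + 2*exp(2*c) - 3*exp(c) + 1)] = (-20*exp(3*c) - 2*exp(2*c) + 8*exp(c) - 11)*exp(c)/(4*exp(6*c) - 8*exp(5*c) + 16*exp(4*c) - 16*exp(3*c) + 13*exp(2*c) - 6*exp(c) + 1)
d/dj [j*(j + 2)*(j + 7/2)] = 3*j^2 + 11*j + 7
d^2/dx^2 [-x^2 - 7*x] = -2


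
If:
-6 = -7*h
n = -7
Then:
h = 6/7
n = -7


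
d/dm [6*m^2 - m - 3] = 12*m - 1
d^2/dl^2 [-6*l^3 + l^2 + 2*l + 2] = 2 - 36*l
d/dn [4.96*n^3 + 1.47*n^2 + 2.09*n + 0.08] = 14.88*n^2 + 2.94*n + 2.09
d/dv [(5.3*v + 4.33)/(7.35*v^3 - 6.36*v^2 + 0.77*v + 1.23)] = (-77.91*v^3 - 61.7685*v^2 + 55.0776*v + 3.1849)/(54.0225*v^6 - 93.492*v^5 + 51.7686*v^4 + 8.2866*v^3 - 15.0527*v^2 + 1.8942*v + 1.5129)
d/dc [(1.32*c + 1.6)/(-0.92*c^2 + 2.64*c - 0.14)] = (1.2144*c^2 + 2.944*c - 4.4088)/(0.8464*c^4 - 4.8576*c^3 + 7.2272*c^2 - 0.7392*c + 0.0196)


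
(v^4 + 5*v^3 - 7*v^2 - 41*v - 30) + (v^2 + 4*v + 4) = v^4 + 5*v^3 - 6*v^2 - 37*v - 26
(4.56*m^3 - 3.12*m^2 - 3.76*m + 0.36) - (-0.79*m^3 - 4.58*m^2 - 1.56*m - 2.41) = 5.35*m^3 + 1.46*m^2 - 2.2*m + 2.77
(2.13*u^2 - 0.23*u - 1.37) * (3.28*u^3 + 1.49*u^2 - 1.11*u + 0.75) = 6.9864*u^5 + 2.4193*u^4 - 7.2006*u^3 - 0.1885*u^2 + 1.3482*u - 1.0275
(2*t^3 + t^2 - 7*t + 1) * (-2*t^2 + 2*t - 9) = -4*t^5 + 2*t^4 - 2*t^3 - 25*t^2 + 65*t - 9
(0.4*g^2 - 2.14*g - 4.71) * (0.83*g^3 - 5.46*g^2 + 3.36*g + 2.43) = 0.332*g^5 - 3.9602*g^4 + 9.1191*g^3 + 19.4982*g^2 - 21.0258*g - 11.4453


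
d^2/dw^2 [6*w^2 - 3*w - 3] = 12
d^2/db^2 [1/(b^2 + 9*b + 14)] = 2*(-b^2 - 9*b + (2*b + 9)^2 - 14)/(b^2 + 9*b + 14)^3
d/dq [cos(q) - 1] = -sin(q)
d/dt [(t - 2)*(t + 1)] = 2*t - 1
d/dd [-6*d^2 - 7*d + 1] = -12*d - 7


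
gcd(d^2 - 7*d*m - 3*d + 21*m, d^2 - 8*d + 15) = d - 3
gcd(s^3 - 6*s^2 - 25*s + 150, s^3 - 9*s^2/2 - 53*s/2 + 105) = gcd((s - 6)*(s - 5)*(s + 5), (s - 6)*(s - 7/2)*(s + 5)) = s^2 - s - 30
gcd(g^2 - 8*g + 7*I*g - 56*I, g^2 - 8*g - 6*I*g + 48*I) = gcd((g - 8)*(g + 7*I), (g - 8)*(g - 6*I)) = g - 8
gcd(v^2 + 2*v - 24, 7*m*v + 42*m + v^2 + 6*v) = v + 6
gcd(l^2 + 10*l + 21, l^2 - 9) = l + 3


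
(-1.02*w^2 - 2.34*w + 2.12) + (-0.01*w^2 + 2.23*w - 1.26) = -1.03*w^2 - 0.11*w + 0.86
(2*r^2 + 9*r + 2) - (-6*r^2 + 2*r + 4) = 8*r^2 + 7*r - 2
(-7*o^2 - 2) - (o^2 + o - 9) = -8*o^2 - o + 7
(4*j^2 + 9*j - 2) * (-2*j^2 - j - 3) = -8*j^4 - 22*j^3 - 17*j^2 - 25*j + 6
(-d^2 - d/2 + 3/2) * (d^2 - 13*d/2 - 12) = -d^4 + 6*d^3 + 67*d^2/4 - 15*d/4 - 18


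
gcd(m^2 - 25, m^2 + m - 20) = m + 5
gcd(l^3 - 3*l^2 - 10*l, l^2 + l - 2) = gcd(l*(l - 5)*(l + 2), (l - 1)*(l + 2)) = l + 2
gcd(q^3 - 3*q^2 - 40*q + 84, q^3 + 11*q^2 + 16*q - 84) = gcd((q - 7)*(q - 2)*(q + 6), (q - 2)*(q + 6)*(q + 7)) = q^2 + 4*q - 12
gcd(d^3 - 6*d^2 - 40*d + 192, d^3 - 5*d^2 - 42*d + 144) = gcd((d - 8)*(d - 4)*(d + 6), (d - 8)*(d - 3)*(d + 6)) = d^2 - 2*d - 48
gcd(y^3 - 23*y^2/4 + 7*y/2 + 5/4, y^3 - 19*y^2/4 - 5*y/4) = y^2 - 19*y/4 - 5/4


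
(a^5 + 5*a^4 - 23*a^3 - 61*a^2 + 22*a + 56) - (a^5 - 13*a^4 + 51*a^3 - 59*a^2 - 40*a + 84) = 18*a^4 - 74*a^3 - 2*a^2 + 62*a - 28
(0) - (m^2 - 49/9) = 49/9 - m^2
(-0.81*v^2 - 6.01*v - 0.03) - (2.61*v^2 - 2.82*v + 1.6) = -3.42*v^2 - 3.19*v - 1.63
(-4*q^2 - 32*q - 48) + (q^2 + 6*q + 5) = -3*q^2 - 26*q - 43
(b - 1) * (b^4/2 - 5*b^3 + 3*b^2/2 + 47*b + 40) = b^5/2 - 11*b^4/2 + 13*b^3/2 + 91*b^2/2 - 7*b - 40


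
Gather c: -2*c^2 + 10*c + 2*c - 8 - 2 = -2*c^2 + 12*c - 10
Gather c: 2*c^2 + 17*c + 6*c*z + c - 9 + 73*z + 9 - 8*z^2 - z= 2*c^2 + c*(6*z + 18) - 8*z^2 + 72*z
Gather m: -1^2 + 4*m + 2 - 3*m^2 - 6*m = -3*m^2 - 2*m + 1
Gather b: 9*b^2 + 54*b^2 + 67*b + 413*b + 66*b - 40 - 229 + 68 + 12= 63*b^2 + 546*b - 189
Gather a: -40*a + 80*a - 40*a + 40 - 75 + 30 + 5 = 0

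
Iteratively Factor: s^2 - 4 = (s - 2)*(s + 2)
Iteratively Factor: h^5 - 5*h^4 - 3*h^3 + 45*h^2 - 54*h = (h - 3)*(h^4 - 2*h^3 - 9*h^2 + 18*h) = (h - 3)*(h + 3)*(h^3 - 5*h^2 + 6*h) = (h - 3)*(h - 2)*(h + 3)*(h^2 - 3*h) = (h - 3)^2*(h - 2)*(h + 3)*(h)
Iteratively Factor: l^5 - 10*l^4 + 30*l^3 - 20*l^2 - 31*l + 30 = (l - 3)*(l^4 - 7*l^3 + 9*l^2 + 7*l - 10) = (l - 3)*(l - 1)*(l^3 - 6*l^2 + 3*l + 10) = (l - 3)*(l - 1)*(l + 1)*(l^2 - 7*l + 10) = (l - 5)*(l - 3)*(l - 1)*(l + 1)*(l - 2)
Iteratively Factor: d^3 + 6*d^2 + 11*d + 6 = (d + 3)*(d^2 + 3*d + 2) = (d + 2)*(d + 3)*(d + 1)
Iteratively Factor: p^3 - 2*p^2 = (p)*(p^2 - 2*p) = p^2*(p - 2)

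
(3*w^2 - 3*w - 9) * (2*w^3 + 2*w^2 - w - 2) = 6*w^5 - 27*w^3 - 21*w^2 + 15*w + 18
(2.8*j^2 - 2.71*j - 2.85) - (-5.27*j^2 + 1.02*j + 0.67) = 8.07*j^2 - 3.73*j - 3.52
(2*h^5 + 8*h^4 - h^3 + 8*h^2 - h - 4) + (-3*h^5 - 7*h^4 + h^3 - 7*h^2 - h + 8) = -h^5 + h^4 + h^2 - 2*h + 4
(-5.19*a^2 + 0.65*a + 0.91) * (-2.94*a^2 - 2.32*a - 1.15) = 15.2586*a^4 + 10.1298*a^3 + 1.7851*a^2 - 2.8587*a - 1.0465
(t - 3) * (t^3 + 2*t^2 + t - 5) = t^4 - t^3 - 5*t^2 - 8*t + 15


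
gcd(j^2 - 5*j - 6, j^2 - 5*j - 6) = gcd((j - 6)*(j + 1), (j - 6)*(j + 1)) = j^2 - 5*j - 6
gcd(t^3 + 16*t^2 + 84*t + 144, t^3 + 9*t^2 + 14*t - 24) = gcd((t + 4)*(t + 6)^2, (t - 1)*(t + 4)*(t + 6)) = t^2 + 10*t + 24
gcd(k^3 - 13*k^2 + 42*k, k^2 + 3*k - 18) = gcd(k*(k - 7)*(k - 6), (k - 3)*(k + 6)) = 1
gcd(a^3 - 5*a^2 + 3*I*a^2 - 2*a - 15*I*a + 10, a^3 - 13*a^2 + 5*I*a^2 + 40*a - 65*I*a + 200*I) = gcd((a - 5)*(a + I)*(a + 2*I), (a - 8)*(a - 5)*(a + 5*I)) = a - 5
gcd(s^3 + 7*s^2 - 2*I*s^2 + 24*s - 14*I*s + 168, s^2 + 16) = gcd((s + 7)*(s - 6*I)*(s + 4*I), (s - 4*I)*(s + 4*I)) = s + 4*I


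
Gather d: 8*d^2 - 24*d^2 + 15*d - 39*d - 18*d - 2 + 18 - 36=-16*d^2 - 42*d - 20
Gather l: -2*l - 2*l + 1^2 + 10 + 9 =20 - 4*l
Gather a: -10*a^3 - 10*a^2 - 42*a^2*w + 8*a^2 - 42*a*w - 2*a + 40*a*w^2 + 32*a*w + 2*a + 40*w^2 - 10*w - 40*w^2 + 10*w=-10*a^3 + a^2*(-42*w - 2) + a*(40*w^2 - 10*w)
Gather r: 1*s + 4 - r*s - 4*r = r*(-s - 4) + s + 4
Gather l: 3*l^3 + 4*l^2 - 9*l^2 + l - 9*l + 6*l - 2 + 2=3*l^3 - 5*l^2 - 2*l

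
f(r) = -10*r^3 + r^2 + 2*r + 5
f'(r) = -30*r^2 + 2*r + 2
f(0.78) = 2.42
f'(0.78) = -14.69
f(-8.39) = 5964.51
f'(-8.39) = -2126.54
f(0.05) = 5.10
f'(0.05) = 2.02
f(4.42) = -830.13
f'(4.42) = -575.25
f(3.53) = -415.35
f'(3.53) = -364.77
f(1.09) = -4.58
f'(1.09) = -31.46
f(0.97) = -1.25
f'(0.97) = -24.29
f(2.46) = -132.90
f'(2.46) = -174.63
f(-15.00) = 33950.00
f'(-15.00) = -6778.00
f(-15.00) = 33950.00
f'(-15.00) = -6778.00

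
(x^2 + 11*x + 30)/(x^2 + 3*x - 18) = (x + 5)/(x - 3)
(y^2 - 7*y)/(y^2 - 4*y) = (y - 7)/(y - 4)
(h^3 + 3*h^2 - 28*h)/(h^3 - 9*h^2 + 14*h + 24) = h*(h + 7)/(h^2 - 5*h - 6)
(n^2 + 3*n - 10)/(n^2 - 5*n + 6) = (n + 5)/(n - 3)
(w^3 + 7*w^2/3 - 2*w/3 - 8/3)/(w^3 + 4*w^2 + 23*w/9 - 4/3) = 3*(w^2 + w - 2)/(3*w^2 + 8*w - 3)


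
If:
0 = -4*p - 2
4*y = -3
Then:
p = -1/2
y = -3/4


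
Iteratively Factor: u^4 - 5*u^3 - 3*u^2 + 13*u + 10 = (u + 1)*(u^3 - 6*u^2 + 3*u + 10) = (u - 5)*(u + 1)*(u^2 - u - 2) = (u - 5)*(u - 2)*(u + 1)*(u + 1)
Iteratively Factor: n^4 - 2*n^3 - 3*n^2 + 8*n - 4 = (n - 2)*(n^3 - 3*n + 2) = (n - 2)*(n - 1)*(n^2 + n - 2) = (n - 2)*(n - 1)^2*(n + 2)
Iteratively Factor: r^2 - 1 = (r + 1)*(r - 1)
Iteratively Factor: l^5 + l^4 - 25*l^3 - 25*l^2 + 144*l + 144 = (l - 4)*(l^4 + 5*l^3 - 5*l^2 - 45*l - 36) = (l - 4)*(l + 3)*(l^3 + 2*l^2 - 11*l - 12) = (l - 4)*(l - 3)*(l + 3)*(l^2 + 5*l + 4) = (l - 4)*(l - 3)*(l + 1)*(l + 3)*(l + 4)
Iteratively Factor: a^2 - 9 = (a + 3)*(a - 3)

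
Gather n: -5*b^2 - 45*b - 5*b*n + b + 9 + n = -5*b^2 - 44*b + n*(1 - 5*b) + 9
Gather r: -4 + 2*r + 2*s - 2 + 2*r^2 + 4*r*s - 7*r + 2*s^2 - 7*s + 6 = 2*r^2 + r*(4*s - 5) + 2*s^2 - 5*s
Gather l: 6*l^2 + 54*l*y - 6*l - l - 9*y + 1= 6*l^2 + l*(54*y - 7) - 9*y + 1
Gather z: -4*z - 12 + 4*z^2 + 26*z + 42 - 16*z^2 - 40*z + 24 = -12*z^2 - 18*z + 54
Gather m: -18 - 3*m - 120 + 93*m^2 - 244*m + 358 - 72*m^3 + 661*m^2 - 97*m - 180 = -72*m^3 + 754*m^2 - 344*m + 40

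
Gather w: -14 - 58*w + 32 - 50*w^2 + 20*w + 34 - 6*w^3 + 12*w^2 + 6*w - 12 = -6*w^3 - 38*w^2 - 32*w + 40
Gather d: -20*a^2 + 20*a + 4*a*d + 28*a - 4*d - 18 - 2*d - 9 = -20*a^2 + 48*a + d*(4*a - 6) - 27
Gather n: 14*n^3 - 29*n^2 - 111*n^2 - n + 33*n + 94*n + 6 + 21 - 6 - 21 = 14*n^3 - 140*n^2 + 126*n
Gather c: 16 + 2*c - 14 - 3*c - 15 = -c - 13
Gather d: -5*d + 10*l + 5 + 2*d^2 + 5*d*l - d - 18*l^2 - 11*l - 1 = 2*d^2 + d*(5*l - 6) - 18*l^2 - l + 4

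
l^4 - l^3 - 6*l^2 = l^2*(l - 3)*(l + 2)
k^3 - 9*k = k*(k - 3)*(k + 3)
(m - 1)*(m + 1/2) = m^2 - m/2 - 1/2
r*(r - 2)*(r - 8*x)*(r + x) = r^4 - 7*r^3*x - 2*r^3 - 8*r^2*x^2 + 14*r^2*x + 16*r*x^2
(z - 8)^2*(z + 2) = z^3 - 14*z^2 + 32*z + 128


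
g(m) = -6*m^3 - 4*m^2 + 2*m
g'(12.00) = -2686.00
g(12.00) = -10920.00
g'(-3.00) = -136.00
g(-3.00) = 120.00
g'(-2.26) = -71.86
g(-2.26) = 44.31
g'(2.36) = -117.13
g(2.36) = -96.42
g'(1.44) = -46.84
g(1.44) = -23.33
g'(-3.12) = -148.26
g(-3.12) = 137.05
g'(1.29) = -38.27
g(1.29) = -16.96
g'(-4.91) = -392.67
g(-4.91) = 603.97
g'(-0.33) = 2.68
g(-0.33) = -0.88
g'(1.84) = -73.66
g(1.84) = -47.24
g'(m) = -18*m^2 - 8*m + 2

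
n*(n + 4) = n^2 + 4*n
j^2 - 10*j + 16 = (j - 8)*(j - 2)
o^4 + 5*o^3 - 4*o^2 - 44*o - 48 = (o - 3)*(o + 2)^2*(o + 4)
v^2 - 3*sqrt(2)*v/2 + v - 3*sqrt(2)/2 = (v + 1)*(v - 3*sqrt(2)/2)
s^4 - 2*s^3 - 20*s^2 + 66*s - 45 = (s - 3)^2*(s - 1)*(s + 5)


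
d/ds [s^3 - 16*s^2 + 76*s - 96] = 3*s^2 - 32*s + 76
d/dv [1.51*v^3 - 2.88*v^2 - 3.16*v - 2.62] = 4.53*v^2 - 5.76*v - 3.16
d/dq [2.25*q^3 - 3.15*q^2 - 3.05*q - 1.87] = 6.75*q^2 - 6.3*q - 3.05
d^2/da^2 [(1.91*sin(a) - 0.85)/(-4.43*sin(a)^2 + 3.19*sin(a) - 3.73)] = (37.483559*sin(a)^5 - 39.7331129999999*sin(a)^4 - 228.295177*sin(a)^3 + 170.345082*sin(a)^2 + 133.751968*sin(a) - 56.244294)/(4.43*sin(a)^2 - 3.19*sin(a) + 3.73)^3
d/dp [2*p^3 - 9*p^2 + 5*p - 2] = 6*p^2 - 18*p + 5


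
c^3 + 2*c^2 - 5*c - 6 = (c - 2)*(c + 1)*(c + 3)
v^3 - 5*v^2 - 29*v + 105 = (v - 7)*(v - 3)*(v + 5)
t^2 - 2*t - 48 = (t - 8)*(t + 6)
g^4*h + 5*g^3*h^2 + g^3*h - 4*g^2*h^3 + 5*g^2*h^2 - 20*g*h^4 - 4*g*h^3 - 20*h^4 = (g - 2*h)*(g + 2*h)*(g + 5*h)*(g*h + h)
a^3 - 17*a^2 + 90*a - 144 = (a - 8)*(a - 6)*(a - 3)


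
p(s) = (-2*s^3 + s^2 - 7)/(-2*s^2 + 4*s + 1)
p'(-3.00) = 1.00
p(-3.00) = -1.93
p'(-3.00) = 1.00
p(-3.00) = -1.93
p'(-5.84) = 0.97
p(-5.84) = -4.70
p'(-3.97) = 0.97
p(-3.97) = -2.89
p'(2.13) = -546.16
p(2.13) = -48.84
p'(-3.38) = 0.99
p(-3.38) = -2.31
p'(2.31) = -674.84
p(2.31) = 60.89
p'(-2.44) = 1.06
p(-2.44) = -1.36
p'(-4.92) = 0.97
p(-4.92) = -3.81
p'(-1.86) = 1.23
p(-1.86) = -0.70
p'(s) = (4*s - 4)*(-2*s^3 + s^2 - 7)/(-2*s^2 + 4*s + 1)^2 + (-6*s^2 + 2*s)/(-2*s^2 + 4*s + 1)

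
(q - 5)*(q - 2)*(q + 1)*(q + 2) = q^4 - 4*q^3 - 9*q^2 + 16*q + 20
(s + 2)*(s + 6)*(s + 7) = s^3 + 15*s^2 + 68*s + 84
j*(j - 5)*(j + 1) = j^3 - 4*j^2 - 5*j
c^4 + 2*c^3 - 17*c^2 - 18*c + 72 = (c - 3)*(c - 2)*(c + 3)*(c + 4)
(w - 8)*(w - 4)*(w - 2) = w^3 - 14*w^2 + 56*w - 64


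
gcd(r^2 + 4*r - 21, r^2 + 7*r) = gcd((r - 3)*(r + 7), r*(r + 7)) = r + 7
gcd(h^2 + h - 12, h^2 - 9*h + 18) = h - 3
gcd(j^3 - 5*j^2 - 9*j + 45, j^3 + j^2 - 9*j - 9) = j^2 - 9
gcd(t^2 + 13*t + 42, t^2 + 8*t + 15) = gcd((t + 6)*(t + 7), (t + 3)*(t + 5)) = 1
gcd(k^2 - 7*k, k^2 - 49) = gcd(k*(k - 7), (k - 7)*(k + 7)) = k - 7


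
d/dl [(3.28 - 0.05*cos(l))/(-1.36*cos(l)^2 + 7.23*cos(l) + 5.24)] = (0.068*cos(l)^2 - 8.9216*cos(l) + 23.9764)*sin(l)/(1.8496*cos(l)^4 - 19.6656*cos(l)^3 + 38.0201*cos(l)^2 + 75.7704*cos(l) + 27.4576)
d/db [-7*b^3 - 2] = -21*b^2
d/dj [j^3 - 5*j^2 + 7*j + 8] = 3*j^2 - 10*j + 7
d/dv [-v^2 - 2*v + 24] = -2*v - 2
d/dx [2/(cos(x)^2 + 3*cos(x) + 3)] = 2*(2*cos(x) + 3)*sin(x)/(cos(x)^2 + 3*cos(x) + 3)^2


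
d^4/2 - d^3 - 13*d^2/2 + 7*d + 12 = (d/2 + 1/2)*(d - 4)*(d - 2)*(d + 3)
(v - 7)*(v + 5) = v^2 - 2*v - 35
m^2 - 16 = (m - 4)*(m + 4)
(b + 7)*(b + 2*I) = b^2 + 7*b + 2*I*b + 14*I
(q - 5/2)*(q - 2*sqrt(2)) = q^2 - 2*sqrt(2)*q - 5*q/2 + 5*sqrt(2)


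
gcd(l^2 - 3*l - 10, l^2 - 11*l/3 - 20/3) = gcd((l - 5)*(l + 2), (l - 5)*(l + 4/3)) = l - 5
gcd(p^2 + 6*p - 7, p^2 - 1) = p - 1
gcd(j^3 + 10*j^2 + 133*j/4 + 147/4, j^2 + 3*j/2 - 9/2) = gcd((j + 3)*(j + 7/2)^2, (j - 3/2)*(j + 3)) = j + 3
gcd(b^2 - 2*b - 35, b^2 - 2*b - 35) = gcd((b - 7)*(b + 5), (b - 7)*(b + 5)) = b^2 - 2*b - 35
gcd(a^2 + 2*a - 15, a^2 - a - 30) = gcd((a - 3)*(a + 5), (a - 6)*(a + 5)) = a + 5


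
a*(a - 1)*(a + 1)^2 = a^4 + a^3 - a^2 - a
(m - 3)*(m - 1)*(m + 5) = m^3 + m^2 - 17*m + 15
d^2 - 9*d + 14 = (d - 7)*(d - 2)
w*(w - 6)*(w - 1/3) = w^3 - 19*w^2/3 + 2*w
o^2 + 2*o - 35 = (o - 5)*(o + 7)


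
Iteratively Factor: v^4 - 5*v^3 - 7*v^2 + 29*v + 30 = (v - 3)*(v^3 - 2*v^2 - 13*v - 10) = (v - 3)*(v + 2)*(v^2 - 4*v - 5) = (v - 3)*(v + 1)*(v + 2)*(v - 5)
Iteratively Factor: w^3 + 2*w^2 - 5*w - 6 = (w + 1)*(w^2 + w - 6) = (w - 2)*(w + 1)*(w + 3)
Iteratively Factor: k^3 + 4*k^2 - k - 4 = (k + 1)*(k^2 + 3*k - 4) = (k - 1)*(k + 1)*(k + 4)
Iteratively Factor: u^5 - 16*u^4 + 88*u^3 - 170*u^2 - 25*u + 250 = (u - 5)*(u^4 - 11*u^3 + 33*u^2 - 5*u - 50) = (u - 5)*(u + 1)*(u^3 - 12*u^2 + 45*u - 50) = (u - 5)*(u - 2)*(u + 1)*(u^2 - 10*u + 25) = (u - 5)^2*(u - 2)*(u + 1)*(u - 5)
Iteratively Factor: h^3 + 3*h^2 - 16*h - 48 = (h - 4)*(h^2 + 7*h + 12) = (h - 4)*(h + 4)*(h + 3)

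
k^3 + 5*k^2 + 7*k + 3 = (k + 1)^2*(k + 3)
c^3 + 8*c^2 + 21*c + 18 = (c + 2)*(c + 3)^2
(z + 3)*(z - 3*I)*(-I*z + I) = -I*z^3 - 3*z^2 - 2*I*z^2 - 6*z + 3*I*z + 9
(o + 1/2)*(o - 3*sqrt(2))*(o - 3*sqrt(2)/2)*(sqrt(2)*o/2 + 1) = sqrt(2)*o^4/2 - 7*o^3/2 + sqrt(2)*o^3/4 - 7*o^2/4 + 9*o + 9/2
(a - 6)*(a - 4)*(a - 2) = a^3 - 12*a^2 + 44*a - 48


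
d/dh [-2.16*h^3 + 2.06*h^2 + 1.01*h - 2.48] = -6.48*h^2 + 4.12*h + 1.01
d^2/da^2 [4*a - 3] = 0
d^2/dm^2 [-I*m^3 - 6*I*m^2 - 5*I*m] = 6*I*(-m - 2)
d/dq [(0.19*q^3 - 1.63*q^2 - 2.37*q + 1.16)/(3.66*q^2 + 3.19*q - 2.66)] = (0.6954*q^4 + 1.2122*q^3 + 1.9583*q^2 + 0.180400000000001*q + 2.6038)/(13.3956*q^4 + 23.3508*q^3 - 9.2951*q^2 - 16.9708*q + 7.0756)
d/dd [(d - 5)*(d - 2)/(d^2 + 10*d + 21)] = (17*d^2 + 22*d - 247)/(d^4 + 20*d^3 + 142*d^2 + 420*d + 441)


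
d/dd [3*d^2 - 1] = 6*d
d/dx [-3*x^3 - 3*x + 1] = -9*x^2 - 3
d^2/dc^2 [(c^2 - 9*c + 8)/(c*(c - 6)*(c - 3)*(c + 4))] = 6*(c^8 - 23*c^7 + 161*c^6 - 407*c^5 + 166*c^4 + 684*c^3 - 288*c^2 - 10368*c + 13824)/(c^3*(c^9 - 15*c^8 + 21*c^7 + 631*c^6 - 2538*c^5 - 7236*c^4 + 48600*c^3 - 7776*c^2 - 279936*c + 373248))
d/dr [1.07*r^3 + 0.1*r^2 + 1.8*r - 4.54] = 3.21*r^2 + 0.2*r + 1.8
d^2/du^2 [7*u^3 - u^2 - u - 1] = 42*u - 2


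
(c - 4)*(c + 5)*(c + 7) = c^3 + 8*c^2 - 13*c - 140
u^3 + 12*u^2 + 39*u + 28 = (u + 1)*(u + 4)*(u + 7)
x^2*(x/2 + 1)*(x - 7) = x^4/2 - 5*x^3/2 - 7*x^2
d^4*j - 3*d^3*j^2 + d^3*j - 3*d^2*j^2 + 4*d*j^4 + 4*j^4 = (d - 2*j)^2*(d + j)*(d*j + j)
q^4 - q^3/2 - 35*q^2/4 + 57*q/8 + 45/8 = (q - 5/2)*(q - 3/2)*(q + 1/2)*(q + 3)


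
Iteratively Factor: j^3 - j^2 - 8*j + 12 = (j + 3)*(j^2 - 4*j + 4) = (j - 2)*(j + 3)*(j - 2)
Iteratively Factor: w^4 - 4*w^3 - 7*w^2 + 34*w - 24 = (w - 2)*(w^3 - 2*w^2 - 11*w + 12) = (w - 4)*(w - 2)*(w^2 + 2*w - 3) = (w - 4)*(w - 2)*(w - 1)*(w + 3)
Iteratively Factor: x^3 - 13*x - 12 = (x - 4)*(x^2 + 4*x + 3) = (x - 4)*(x + 3)*(x + 1)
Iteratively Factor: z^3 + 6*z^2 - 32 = (z - 2)*(z^2 + 8*z + 16) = (z - 2)*(z + 4)*(z + 4)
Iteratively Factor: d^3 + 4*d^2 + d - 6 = (d + 3)*(d^2 + d - 2) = (d - 1)*(d + 3)*(d + 2)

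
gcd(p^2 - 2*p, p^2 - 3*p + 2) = p - 2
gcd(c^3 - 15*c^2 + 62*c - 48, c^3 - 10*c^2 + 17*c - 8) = c^2 - 9*c + 8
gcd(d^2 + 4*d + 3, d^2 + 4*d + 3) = d^2 + 4*d + 3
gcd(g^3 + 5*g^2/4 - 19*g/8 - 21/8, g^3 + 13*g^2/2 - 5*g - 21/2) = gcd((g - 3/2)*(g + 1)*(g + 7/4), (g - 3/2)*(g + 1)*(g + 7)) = g^2 - g/2 - 3/2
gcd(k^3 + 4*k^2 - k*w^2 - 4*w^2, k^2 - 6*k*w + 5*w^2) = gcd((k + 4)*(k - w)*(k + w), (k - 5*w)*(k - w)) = -k + w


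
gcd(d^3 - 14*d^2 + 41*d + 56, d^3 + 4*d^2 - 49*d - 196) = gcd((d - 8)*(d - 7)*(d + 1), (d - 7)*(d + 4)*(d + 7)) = d - 7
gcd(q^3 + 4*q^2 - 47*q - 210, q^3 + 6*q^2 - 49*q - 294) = q^2 - q - 42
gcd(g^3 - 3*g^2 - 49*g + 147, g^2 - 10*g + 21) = g^2 - 10*g + 21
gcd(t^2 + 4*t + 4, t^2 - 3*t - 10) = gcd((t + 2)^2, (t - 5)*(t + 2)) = t + 2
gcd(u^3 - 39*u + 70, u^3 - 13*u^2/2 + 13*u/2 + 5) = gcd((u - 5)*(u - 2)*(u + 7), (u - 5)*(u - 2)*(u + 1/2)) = u^2 - 7*u + 10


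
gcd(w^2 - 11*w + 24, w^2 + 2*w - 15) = w - 3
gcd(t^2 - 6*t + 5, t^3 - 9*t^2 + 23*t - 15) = t^2 - 6*t + 5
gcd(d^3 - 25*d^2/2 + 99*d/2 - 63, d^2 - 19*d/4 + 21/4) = d - 3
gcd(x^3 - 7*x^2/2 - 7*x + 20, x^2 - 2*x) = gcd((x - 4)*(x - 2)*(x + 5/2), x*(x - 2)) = x - 2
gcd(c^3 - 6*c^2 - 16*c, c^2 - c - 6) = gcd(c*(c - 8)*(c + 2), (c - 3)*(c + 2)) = c + 2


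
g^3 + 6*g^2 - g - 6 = (g - 1)*(g + 1)*(g + 6)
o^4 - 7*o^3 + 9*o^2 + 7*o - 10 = (o - 5)*(o - 2)*(o - 1)*(o + 1)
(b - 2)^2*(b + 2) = b^3 - 2*b^2 - 4*b + 8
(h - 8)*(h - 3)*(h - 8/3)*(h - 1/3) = h^4 - 14*h^3 + 521*h^2/9 - 736*h/9 + 64/3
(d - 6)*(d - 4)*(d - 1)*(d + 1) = d^4 - 10*d^3 + 23*d^2 + 10*d - 24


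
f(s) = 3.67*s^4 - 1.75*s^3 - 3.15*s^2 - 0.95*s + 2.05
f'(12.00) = 24534.49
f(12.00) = 72614.17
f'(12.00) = 24534.49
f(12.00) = 72614.17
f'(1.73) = 48.45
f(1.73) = 14.79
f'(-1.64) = -69.49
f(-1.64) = 29.40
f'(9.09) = 10533.98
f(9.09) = 23475.30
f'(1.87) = 64.91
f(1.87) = 22.69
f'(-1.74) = -83.22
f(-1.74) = 37.03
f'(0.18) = -2.17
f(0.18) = 1.77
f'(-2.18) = -164.25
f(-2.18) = 90.17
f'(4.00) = 829.37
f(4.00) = 775.37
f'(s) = 14.68*s^3 - 5.25*s^2 - 6.3*s - 0.95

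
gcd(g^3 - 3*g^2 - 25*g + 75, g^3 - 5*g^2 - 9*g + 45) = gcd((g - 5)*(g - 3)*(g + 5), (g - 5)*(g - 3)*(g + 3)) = g^2 - 8*g + 15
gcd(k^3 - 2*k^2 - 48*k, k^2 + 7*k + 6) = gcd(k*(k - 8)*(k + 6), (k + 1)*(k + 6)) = k + 6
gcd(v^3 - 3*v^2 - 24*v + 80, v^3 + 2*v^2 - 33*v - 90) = v + 5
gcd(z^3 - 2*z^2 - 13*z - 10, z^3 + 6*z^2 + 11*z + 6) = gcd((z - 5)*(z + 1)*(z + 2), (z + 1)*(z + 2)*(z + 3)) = z^2 + 3*z + 2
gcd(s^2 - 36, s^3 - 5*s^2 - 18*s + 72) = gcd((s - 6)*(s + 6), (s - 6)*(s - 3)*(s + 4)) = s - 6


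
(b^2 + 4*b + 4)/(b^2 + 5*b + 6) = (b + 2)/(b + 3)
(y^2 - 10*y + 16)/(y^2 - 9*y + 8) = (y - 2)/(y - 1)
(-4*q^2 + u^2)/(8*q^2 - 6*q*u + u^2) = (-2*q - u)/(4*q - u)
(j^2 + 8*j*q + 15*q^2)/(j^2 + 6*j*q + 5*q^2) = (j + 3*q)/(j + q)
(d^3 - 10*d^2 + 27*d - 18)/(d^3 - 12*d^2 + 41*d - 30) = (d - 3)/(d - 5)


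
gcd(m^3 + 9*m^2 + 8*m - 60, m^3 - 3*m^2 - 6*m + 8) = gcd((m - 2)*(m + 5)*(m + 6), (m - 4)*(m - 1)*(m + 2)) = 1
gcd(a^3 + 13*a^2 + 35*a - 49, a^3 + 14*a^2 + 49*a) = a^2 + 14*a + 49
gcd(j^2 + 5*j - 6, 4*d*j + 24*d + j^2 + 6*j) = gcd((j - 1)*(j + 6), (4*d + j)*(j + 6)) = j + 6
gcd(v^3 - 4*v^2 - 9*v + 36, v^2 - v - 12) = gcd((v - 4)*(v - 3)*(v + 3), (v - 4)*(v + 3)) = v^2 - v - 12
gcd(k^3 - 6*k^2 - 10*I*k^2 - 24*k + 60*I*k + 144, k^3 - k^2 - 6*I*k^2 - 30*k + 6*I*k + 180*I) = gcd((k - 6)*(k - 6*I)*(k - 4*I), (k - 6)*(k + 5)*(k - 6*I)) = k^2 + k*(-6 - 6*I) + 36*I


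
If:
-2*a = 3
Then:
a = -3/2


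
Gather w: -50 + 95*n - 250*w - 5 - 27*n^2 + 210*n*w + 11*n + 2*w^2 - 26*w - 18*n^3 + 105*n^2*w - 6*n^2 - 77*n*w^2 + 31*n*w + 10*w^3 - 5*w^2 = -18*n^3 - 33*n^2 + 106*n + 10*w^3 + w^2*(-77*n - 3) + w*(105*n^2 + 241*n - 276) - 55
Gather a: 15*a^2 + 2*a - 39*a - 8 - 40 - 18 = 15*a^2 - 37*a - 66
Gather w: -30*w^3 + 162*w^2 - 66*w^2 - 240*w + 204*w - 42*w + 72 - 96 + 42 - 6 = -30*w^3 + 96*w^2 - 78*w + 12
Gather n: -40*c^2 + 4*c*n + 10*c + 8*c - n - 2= -40*c^2 + 18*c + n*(4*c - 1) - 2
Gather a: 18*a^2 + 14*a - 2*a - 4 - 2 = 18*a^2 + 12*a - 6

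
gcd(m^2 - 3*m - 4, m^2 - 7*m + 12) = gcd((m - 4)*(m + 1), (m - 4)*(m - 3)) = m - 4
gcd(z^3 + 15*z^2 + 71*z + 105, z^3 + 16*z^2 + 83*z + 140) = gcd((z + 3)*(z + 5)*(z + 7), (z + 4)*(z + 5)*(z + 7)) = z^2 + 12*z + 35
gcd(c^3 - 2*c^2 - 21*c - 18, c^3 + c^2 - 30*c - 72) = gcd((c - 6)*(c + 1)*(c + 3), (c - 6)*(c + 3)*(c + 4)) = c^2 - 3*c - 18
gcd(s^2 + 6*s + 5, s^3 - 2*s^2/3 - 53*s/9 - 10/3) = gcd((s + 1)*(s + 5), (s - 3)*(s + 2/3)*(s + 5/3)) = 1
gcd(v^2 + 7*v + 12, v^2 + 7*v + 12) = v^2 + 7*v + 12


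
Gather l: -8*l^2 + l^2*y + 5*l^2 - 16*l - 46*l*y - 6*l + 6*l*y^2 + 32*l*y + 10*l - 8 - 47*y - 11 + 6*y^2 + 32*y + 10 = l^2*(y - 3) + l*(6*y^2 - 14*y - 12) + 6*y^2 - 15*y - 9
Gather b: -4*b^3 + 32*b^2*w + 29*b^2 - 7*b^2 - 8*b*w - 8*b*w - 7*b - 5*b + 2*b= -4*b^3 + b^2*(32*w + 22) + b*(-16*w - 10)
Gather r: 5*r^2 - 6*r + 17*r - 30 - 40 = 5*r^2 + 11*r - 70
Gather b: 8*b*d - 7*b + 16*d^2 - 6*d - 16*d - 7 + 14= b*(8*d - 7) + 16*d^2 - 22*d + 7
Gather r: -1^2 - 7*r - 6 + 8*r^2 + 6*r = 8*r^2 - r - 7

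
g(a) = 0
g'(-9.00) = 0.00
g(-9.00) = 0.00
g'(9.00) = 0.00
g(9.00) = 0.00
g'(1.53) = 0.00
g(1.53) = 0.00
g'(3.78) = 0.00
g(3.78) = 0.00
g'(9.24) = 0.00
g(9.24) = 0.00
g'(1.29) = 0.00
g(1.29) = 0.00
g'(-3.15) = 0.00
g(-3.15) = 0.00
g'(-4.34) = 0.00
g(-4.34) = 0.00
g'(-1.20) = 0.00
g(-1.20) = 0.00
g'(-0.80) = 0.00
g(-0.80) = 0.00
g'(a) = 0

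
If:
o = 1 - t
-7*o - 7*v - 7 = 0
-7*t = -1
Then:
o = 6/7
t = 1/7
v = -13/7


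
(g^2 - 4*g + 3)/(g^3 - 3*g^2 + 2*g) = (g - 3)/(g*(g - 2))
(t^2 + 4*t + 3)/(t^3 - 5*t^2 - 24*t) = (t + 1)/(t*(t - 8))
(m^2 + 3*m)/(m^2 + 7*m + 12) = m/(m + 4)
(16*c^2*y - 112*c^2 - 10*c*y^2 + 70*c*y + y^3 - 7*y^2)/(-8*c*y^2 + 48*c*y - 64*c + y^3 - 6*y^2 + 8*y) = (-2*c*y + 14*c + y^2 - 7*y)/(y^2 - 6*y + 8)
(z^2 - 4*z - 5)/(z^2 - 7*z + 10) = (z + 1)/(z - 2)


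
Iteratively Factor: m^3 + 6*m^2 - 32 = (m + 4)*(m^2 + 2*m - 8) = (m + 4)^2*(m - 2)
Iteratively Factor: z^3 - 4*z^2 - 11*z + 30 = (z - 5)*(z^2 + z - 6) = (z - 5)*(z + 3)*(z - 2)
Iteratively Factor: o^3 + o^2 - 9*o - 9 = (o + 1)*(o^2 - 9) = (o - 3)*(o + 1)*(o + 3)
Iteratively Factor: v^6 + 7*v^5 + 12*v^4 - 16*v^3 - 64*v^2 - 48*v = (v - 2)*(v^5 + 9*v^4 + 30*v^3 + 44*v^2 + 24*v) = v*(v - 2)*(v^4 + 9*v^3 + 30*v^2 + 44*v + 24) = v*(v - 2)*(v + 3)*(v^3 + 6*v^2 + 12*v + 8) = v*(v - 2)*(v + 2)*(v + 3)*(v^2 + 4*v + 4) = v*(v - 2)*(v + 2)^2*(v + 3)*(v + 2)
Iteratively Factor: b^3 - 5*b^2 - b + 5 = (b + 1)*(b^2 - 6*b + 5) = (b - 1)*(b + 1)*(b - 5)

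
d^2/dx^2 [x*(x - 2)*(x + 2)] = 6*x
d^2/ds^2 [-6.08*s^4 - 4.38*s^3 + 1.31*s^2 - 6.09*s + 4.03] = -72.96*s^2 - 26.28*s + 2.62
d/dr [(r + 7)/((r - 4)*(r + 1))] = (-r^2 - 14*r + 17)/(r^4 - 6*r^3 + r^2 + 24*r + 16)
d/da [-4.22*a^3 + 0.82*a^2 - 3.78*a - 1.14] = -12.66*a^2 + 1.64*a - 3.78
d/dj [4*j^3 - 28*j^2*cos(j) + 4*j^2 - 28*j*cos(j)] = 28*j^2*sin(j) + 12*j^2 + 28*j*sin(j) - 56*j*cos(j) + 8*j - 28*cos(j)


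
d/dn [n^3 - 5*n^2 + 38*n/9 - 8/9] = 3*n^2 - 10*n + 38/9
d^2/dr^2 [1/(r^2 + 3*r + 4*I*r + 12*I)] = 2*(-r^2 - 3*r - 4*I*r + (2*r + 3 + 4*I)^2 - 12*I)/(r^2 + 3*r + 4*I*r + 12*I)^3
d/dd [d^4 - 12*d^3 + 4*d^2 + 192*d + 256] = 4*d^3 - 36*d^2 + 8*d + 192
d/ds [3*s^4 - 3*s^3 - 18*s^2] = 3*s*(4*s^2 - 3*s - 12)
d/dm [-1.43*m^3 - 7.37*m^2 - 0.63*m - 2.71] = -4.29*m^2 - 14.74*m - 0.63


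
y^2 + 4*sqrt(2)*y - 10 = (y - sqrt(2))*(y + 5*sqrt(2))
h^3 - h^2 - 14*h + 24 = (h - 3)*(h - 2)*(h + 4)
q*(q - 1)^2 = q^3 - 2*q^2 + q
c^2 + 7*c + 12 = (c + 3)*(c + 4)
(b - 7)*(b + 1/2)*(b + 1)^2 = b^4 - 9*b^3/2 - 31*b^2/2 - 27*b/2 - 7/2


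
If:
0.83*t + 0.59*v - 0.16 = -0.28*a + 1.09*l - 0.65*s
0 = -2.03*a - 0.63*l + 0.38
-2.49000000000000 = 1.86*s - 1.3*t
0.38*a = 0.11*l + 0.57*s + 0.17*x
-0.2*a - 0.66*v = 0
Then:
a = 0.0916282469713384*x - 0.0933633390360879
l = 0.904012028957553 - 0.295246573574313*x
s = -0.180182707118802*x - 0.236700687752709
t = 1.57672055444612 - 0.257799873262286*x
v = 0.0282919209200266 - 0.0277661354458601*x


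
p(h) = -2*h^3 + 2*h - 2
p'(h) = 2 - 6*h^2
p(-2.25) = 16.28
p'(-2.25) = -28.38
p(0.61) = -1.23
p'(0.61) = -0.23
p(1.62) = -7.26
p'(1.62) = -13.75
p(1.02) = -2.08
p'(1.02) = -4.24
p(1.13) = -2.63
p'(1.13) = -5.66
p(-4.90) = 223.50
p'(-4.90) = -142.06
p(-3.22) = 58.33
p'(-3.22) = -60.21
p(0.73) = -1.32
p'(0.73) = -1.20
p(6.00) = -422.00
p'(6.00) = -214.00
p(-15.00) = 6718.00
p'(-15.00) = -1348.00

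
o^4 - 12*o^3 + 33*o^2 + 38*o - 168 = (o - 7)*(o - 4)*(o - 3)*(o + 2)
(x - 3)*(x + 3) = x^2 - 9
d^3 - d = d*(d - 1)*(d + 1)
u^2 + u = u*(u + 1)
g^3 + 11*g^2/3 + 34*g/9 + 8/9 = (g + 1/3)*(g + 4/3)*(g + 2)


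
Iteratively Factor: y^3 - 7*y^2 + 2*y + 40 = (y + 2)*(y^2 - 9*y + 20) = (y - 5)*(y + 2)*(y - 4)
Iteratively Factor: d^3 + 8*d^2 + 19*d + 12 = (d + 1)*(d^2 + 7*d + 12) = (d + 1)*(d + 3)*(d + 4)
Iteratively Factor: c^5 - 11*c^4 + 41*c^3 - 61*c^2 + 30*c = (c - 2)*(c^4 - 9*c^3 + 23*c^2 - 15*c) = c*(c - 2)*(c^3 - 9*c^2 + 23*c - 15) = c*(c - 3)*(c - 2)*(c^2 - 6*c + 5) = c*(c - 5)*(c - 3)*(c - 2)*(c - 1)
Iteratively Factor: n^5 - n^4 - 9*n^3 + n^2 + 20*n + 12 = (n + 1)*(n^4 - 2*n^3 - 7*n^2 + 8*n + 12) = (n - 2)*(n + 1)*(n^3 - 7*n - 6) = (n - 2)*(n + 1)*(n + 2)*(n^2 - 2*n - 3) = (n - 2)*(n + 1)^2*(n + 2)*(n - 3)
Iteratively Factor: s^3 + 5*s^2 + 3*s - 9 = (s + 3)*(s^2 + 2*s - 3) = (s - 1)*(s + 3)*(s + 3)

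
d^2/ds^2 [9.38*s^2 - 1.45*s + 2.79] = 18.7600000000000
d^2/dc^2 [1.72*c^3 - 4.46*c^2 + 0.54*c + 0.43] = 10.32*c - 8.92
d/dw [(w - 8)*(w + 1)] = 2*w - 7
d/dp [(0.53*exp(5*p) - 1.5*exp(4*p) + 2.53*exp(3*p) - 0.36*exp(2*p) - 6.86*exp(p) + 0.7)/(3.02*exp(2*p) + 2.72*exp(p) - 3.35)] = (4.8018*exp(6*p) - 3.2936*exp(5*p) - 13.4769*exp(4*p) + 33.8632*exp(3*p) - 5.6885*exp(2*p) - 1.816*exp(p) + 21.077)*exp(p)/(9.1204*exp(4*p) + 16.4288*exp(3*p) - 12.8356*exp(2*p) - 18.224*exp(p) + 11.2225)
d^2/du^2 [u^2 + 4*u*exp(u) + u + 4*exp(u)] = 4*u*exp(u) + 12*exp(u) + 2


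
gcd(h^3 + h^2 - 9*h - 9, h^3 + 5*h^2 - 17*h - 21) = h^2 - 2*h - 3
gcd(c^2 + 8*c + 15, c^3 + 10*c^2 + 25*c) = c + 5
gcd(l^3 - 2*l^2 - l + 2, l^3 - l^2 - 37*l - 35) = l + 1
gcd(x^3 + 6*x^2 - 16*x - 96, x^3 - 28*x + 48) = x^2 + 2*x - 24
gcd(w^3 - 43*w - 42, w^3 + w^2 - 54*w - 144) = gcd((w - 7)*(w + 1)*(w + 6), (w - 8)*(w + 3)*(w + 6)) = w + 6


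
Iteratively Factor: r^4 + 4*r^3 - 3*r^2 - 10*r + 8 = (r - 1)*(r^3 + 5*r^2 + 2*r - 8) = (r - 1)*(r + 4)*(r^2 + r - 2) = (r - 1)*(r + 2)*(r + 4)*(r - 1)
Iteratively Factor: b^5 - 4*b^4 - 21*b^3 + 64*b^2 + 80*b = (b)*(b^4 - 4*b^3 - 21*b^2 + 64*b + 80) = b*(b + 4)*(b^3 - 8*b^2 + 11*b + 20) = b*(b - 5)*(b + 4)*(b^2 - 3*b - 4) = b*(b - 5)*(b - 4)*(b + 4)*(b + 1)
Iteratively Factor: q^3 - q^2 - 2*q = (q + 1)*(q^2 - 2*q) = (q - 2)*(q + 1)*(q)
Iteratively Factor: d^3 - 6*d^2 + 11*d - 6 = (d - 2)*(d^2 - 4*d + 3) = (d - 3)*(d - 2)*(d - 1)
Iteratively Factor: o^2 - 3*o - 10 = (o - 5)*(o + 2)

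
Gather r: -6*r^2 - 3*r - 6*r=-6*r^2 - 9*r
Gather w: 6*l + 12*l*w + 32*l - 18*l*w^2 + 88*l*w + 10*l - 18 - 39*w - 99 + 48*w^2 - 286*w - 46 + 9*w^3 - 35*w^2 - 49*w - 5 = 48*l + 9*w^3 + w^2*(13 - 18*l) + w*(100*l - 374) - 168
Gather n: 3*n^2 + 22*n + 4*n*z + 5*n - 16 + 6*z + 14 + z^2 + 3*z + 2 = 3*n^2 + n*(4*z + 27) + z^2 + 9*z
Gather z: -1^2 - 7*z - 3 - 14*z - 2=-21*z - 6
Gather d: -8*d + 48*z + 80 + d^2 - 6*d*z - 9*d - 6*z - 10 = d^2 + d*(-6*z - 17) + 42*z + 70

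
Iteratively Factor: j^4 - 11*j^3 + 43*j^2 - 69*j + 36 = (j - 4)*(j^3 - 7*j^2 + 15*j - 9) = (j - 4)*(j - 3)*(j^2 - 4*j + 3) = (j - 4)*(j - 3)^2*(j - 1)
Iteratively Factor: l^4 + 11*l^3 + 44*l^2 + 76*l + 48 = (l + 4)*(l^3 + 7*l^2 + 16*l + 12) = (l + 2)*(l + 4)*(l^2 + 5*l + 6) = (l + 2)*(l + 3)*(l + 4)*(l + 2)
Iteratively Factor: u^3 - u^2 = (u)*(u^2 - u) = u*(u - 1)*(u)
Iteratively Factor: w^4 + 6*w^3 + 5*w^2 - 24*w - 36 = (w + 2)*(w^3 + 4*w^2 - 3*w - 18) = (w - 2)*(w + 2)*(w^2 + 6*w + 9) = (w - 2)*(w + 2)*(w + 3)*(w + 3)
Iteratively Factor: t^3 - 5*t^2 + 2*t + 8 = (t + 1)*(t^2 - 6*t + 8) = (t - 2)*(t + 1)*(t - 4)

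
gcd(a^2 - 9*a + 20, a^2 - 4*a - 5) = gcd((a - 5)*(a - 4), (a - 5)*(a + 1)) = a - 5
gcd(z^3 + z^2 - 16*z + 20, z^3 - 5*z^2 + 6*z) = z - 2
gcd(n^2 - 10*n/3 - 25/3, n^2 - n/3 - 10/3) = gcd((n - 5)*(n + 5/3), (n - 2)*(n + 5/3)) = n + 5/3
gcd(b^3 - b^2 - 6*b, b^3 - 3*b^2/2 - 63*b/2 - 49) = b + 2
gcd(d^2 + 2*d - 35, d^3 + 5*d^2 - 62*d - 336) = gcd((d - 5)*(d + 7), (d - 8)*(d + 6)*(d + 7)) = d + 7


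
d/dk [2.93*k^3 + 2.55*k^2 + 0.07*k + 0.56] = 8.79*k^2 + 5.1*k + 0.07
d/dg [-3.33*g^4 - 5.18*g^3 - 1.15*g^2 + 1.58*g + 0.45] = -13.32*g^3 - 15.54*g^2 - 2.3*g + 1.58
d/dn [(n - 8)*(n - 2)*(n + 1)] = 3*n^2 - 18*n + 6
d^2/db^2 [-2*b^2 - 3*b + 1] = -4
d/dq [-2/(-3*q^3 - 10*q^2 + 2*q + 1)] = 2*(-9*q^2 - 20*q + 2)/(3*q^3 + 10*q^2 - 2*q - 1)^2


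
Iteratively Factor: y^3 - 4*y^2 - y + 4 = (y + 1)*(y^2 - 5*y + 4) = (y - 4)*(y + 1)*(y - 1)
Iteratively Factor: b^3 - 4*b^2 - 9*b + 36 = (b - 3)*(b^2 - b - 12) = (b - 4)*(b - 3)*(b + 3)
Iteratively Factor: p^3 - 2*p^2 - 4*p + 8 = (p - 2)*(p^2 - 4) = (p - 2)*(p + 2)*(p - 2)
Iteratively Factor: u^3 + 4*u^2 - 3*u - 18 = (u + 3)*(u^2 + u - 6) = (u - 2)*(u + 3)*(u + 3)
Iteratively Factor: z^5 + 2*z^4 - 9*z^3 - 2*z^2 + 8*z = (z - 1)*(z^4 + 3*z^3 - 6*z^2 - 8*z) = (z - 1)*(z + 1)*(z^3 + 2*z^2 - 8*z) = (z - 2)*(z - 1)*(z + 1)*(z^2 + 4*z) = (z - 2)*(z - 1)*(z + 1)*(z + 4)*(z)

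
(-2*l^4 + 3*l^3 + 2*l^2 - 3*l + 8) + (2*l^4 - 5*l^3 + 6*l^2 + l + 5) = -2*l^3 + 8*l^2 - 2*l + 13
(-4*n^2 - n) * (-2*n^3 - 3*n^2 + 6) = 8*n^5 + 14*n^4 + 3*n^3 - 24*n^2 - 6*n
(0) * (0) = 0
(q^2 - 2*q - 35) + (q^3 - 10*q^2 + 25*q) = q^3 - 9*q^2 + 23*q - 35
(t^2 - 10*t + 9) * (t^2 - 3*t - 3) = t^4 - 13*t^3 + 36*t^2 + 3*t - 27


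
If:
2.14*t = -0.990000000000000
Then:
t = -0.46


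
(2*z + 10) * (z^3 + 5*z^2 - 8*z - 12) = 2*z^4 + 20*z^3 + 34*z^2 - 104*z - 120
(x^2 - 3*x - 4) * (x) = x^3 - 3*x^2 - 4*x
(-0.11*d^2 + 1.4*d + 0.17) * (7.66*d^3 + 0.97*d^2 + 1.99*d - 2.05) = -0.8426*d^5 + 10.6173*d^4 + 2.4413*d^3 + 3.1764*d^2 - 2.5317*d - 0.3485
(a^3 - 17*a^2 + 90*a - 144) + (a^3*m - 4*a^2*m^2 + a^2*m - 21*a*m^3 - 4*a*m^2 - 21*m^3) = a^3*m + a^3 - 4*a^2*m^2 + a^2*m - 17*a^2 - 21*a*m^3 - 4*a*m^2 + 90*a - 21*m^3 - 144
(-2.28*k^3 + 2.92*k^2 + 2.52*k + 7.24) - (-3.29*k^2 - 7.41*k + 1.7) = -2.28*k^3 + 6.21*k^2 + 9.93*k + 5.54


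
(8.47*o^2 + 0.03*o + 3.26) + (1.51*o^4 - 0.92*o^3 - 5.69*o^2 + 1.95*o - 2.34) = 1.51*o^4 - 0.92*o^3 + 2.78*o^2 + 1.98*o + 0.92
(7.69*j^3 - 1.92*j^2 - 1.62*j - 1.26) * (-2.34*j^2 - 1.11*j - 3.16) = -17.9946*j^5 - 4.0431*j^4 - 18.3784*j^3 + 10.8138*j^2 + 6.5178*j + 3.9816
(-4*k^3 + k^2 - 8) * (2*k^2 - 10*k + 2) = -8*k^5 + 42*k^4 - 18*k^3 - 14*k^2 + 80*k - 16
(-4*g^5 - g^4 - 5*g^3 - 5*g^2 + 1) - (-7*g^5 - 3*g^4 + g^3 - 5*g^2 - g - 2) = 3*g^5 + 2*g^4 - 6*g^3 + g + 3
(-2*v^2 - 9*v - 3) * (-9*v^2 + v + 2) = 18*v^4 + 79*v^3 + 14*v^2 - 21*v - 6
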